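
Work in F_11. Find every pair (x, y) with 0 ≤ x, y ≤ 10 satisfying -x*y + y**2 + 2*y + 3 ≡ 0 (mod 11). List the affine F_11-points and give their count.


Affine F_11-points: {(0, 2), (0, 7), (1, 5), (3, 6), (4, 4), (4, 9), (6, 1), (6, 3), (9, 8), (9, 10)}; count = 10.

For each of the 121 pairs (x, y) ∈ F_11², evaluate f(x, y) mod 11. Record the zeros.
  x = 0: [0↦3, 1↦6, 2↦0, 3↦7, 4↦5, 5↦5, 6↦7, 7↦0, 8↦6, 9↦3, 10↦2]  zeros at y ∈ {2, 7}
  x = 1: [0↦3, 1↦5, 2↦9, 3↦4, 4↦1, 5↦0, 6↦1, 7↦4, 8↦9, 9↦5, 10↦3]  zeros at y ∈ {5}
  x = 2: [0↦3, 1↦4, 2↦7, 3↦1, 4↦8, 5↦6, 6↦6, 7↦8, 8↦1, 9↦7, 10↦4]  zeros at y ∈ ∅
  x = 3: [0↦3, 1↦3, 2↦5, 3↦9, 4↦4, 5↦1, 6↦0, 7↦1, 8↦4, 9↦9, 10↦5]  zeros at y ∈ {6}
  x = 4: [0↦3, 1↦2, 2↦3, 3↦6, 4↦0, 5↦7, 6↦5, 7↦5, 8↦7, 9↦0, 10↦6]  zeros at y ∈ {4, 9}
  x = 5: [0↦3, 1↦1, 2↦1, 3↦3, 4↦7, 5↦2, 6↦10, 7↦9, 8↦10, 9↦2, 10↦7]  zeros at y ∈ ∅
  x = 6: [0↦3, 1↦0, 2↦10, 3↦0, 4↦3, 5↦8, 6↦4, 7↦2, 8↦2, 9↦4, 10↦8]  zeros at y ∈ {1, 3}
  x = 7: [0↦3, 1↦10, 2↦8, 3↦8, 4↦10, 5↦3, 6↦9, 7↦6, 8↦5, 9↦6, 10↦9]  zeros at y ∈ ∅
  x = 8: [0↦3, 1↦9, 2↦6, 3↦5, 4↦6, 5↦9, 6↦3, 7↦10, 8↦8, 9↦8, 10↦10]  zeros at y ∈ ∅
  x = 9: [0↦3, 1↦8, 2↦4, 3↦2, 4↦2, 5↦4, 6↦8, 7↦3, 8↦0, 9↦10, 10↦0]  zeros at y ∈ {8, 10}
  x = 10: [0↦3, 1↦7, 2↦2, 3↦10, 4↦9, 5↦10, 6↦2, 7↦7, 8↦3, 9↦1, 10↦1]  zeros at y ∈ ∅
Collecting zeros: affine points = {(0, 2), (0, 7), (1, 5), (3, 6), (4, 4), (4, 9), (6, 1), (6, 3), (9, 8), (9, 10)}.
Total count |C(F_11)_aff| = 10.


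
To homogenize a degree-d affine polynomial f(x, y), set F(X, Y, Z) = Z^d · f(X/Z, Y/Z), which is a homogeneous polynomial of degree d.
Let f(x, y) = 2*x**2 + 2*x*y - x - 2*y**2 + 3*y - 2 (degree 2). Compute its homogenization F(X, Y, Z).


F(X, Y, Z) = 2*X**2 + 2*X*Y - X*Z - 2*Y**2 + 3*Y*Z - 2*Z**2

deg(f) = 2.
Substitute x = X/Z, y = Y/Z into f, then multiply by Z^2.
  monomial 2·x^2·y^0 ↦ 2·X^2·Y^0·Z^0.
  monomial 2·x^1·y^1 ↦ 2·X^1·Y^1·Z^0.
  monomial -1·x^1·y^0 ↦ -1·X^1·Y^0·Z^1.
  monomial -2·x^0·y^2 ↦ -2·X^0·Y^2·Z^0.
  monomial 3·x^0·y^1 ↦ 3·X^0·Y^1·Z^1.
  monomial -2·x^0·y^0 ↦ -2·X^0·Y^0·Z^2.
Collecting: F(X, Y, Z) = 2*X**2 + 2*X*Y - X*Z - 2*Y**2 + 3*Y*Z - 2*Z**2.


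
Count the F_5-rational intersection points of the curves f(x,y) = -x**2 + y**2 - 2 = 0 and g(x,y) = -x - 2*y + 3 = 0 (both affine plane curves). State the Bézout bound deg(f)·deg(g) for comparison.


Common zeros: ∅; count = 0; Bézout bound = 2.

deg(f) = 2, deg(g) = 1, so Bézout bound = 2.
Scan x ∈ F_5. For each x, list the y ∈ F_5 with f(x, y) ≡ 0 and those with g(x, y) ≡ 0 (mod 5); the common zeros in that column are the intersection.
  x = 0: f ≡ 0 at y ∈ ∅; g ≡ 0 at y ∈ {4}; common: ∅.
  x = 1: f ≡ 0 at y ∈ ∅; g ≡ 0 at y ∈ {1}; common: ∅.
  x = 2: f ≡ 0 at y ∈ {1, 4}; g ≡ 0 at y ∈ {3}; common: ∅.
  x = 3: f ≡ 0 at y ∈ {1, 4}; g ≡ 0 at y ∈ {0}; common: ∅.
  x = 4: f ≡ 0 at y ∈ ∅; g ≡ 0 at y ∈ {2}; common: ∅.
Collecting: common zeros = ∅, so the count is 0.
Comparison with the Bézout bound: 0 ≤ 2 = deg(f)·deg(g), as expected for curves with no common component (the affine F_5-count falls short of the bound because intersections may lie at infinity, over extension fields, or carry multiplicity).


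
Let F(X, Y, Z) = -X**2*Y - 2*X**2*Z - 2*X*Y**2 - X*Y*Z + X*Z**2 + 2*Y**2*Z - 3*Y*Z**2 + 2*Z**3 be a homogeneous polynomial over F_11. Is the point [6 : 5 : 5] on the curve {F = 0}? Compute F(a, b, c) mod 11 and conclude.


F(6,5,5) ≡ 0 (mod 11); P is on the curve.

Evaluate F(6, 5, 5) term-by-term (mod 11).
  -X**2*Y ↦ -1·36·5·1 = -180
  -2*X**2*Z ↦ -2·36·1·5 = -360
  -2*X*Y**2 ↦ -2·6·25·1 = -300
  -X*Y*Z ↦ -1·6·5·5 = -150
  X*Z**2 ↦ 1·6·1·25 = 150
  2*Y**2*Z ↦ 2·1·25·5 = 250
  -3*Y*Z**2 ↦ -3·1·5·25 = -375
  2*Z**3 ↦ 2·1·1·125 = 250
Sum: F(6, 5, 5) = (-180) + (-360) + (-300) + (-150) + (150) + (250) + (-375) + (250) = -715.
Reducing mod 11: -715 ≡ 0 (mod 11).
Since F(a, b, c) ≡ 0 (mod 11), P lies on the curve.


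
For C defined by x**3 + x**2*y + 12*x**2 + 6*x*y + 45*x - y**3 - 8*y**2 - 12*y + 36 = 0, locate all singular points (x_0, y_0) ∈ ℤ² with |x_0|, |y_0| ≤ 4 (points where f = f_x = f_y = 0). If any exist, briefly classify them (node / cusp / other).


Singular points: {(-3, -3)}; classification: cusp.

Compute partial derivatives:
  f_x = 3*x**2 + 2*x*y + 24*x + 6*y + 45.
  f_y = x**2 + 6*x - 3*y**2 - 16*y - 12.
Scan x_0 ∈ {−4, ..., 4}. For each x_0, f_y(x_0, y) is a polynomial in y; find its integer roots y ∈ {−4, ..., 4}, then test f_x and f at those candidates.
  x = -4: f_y(-4, y) = -3*y**2 - 16*y - 20; vanishes at y ∈ {-2}. (-4, -2): f_x = 1 ≠ 0.
  x = -3: f_y(-3, y) = -3*y**2 - 16*y - 21; vanishes at y ∈ {-3}. (-3, -3): f_x = 0, f = 0 — SINGULAR.
  x = -2: f_y(-2, y) = -3*y**2 - 16*y - 20; vanishes at y ∈ {-2}. (-2, -2): f_x = 5 ≠ 0.
  x = -1: f_y(-1, y) = -3*y**2 - 16*y - 17; no integer root y with |y| ≤ 4.
  x = 0: f_y(0, y) = -3*y**2 - 16*y - 12; no integer root y with |y| ≤ 4.
  x = 1: f_y(1, y) = -3*y**2 - 16*y - 5; no integer root y with |y| ≤ 4.
  x = 2: f_y(2, y) = -3*y**2 - 16*y + 4; no integer root y with |y| ≤ 4.
  x = 3: f_y(3, y) = -3*y**2 - 16*y + 15; no integer root y with |y| ≤ 4.
  x = 4: f_y(4, y) = -3*y**2 - 16*y + 28; no integer root y with |y| ≤ 4.
Only singular point on the grid: (-3, -3).
Classify: substitute x = -3 + u, y = -3 + v and expand: f = u**3 + u**2*v - v**3 + v**2.
No constant or linear terms (consistent with a singular point). Quadratic part: v**2. Cubic part: u**3 + u**2*v - v**3.
The quadratic part v**2 is a perfect square, so there is a single (double) tangent line v = 0, i.e. y = -3. Restricting the cubic part to that line (v = 0) leaves u**3 ≠ 0, so f is not divisible by v and the branch is v² ≈ -u**3 to lowest order — this is a cusp.
Classification: cusp.


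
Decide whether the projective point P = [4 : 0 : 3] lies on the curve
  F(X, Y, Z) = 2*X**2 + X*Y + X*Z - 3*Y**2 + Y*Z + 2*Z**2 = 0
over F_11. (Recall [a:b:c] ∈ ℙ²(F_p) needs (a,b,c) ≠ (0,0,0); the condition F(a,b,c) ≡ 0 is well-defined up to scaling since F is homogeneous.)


F(4,0,3) ≡ 7 (mod 11); P is NOT on the curve.

Evaluate F(4, 0, 3) term-by-term (mod 11).
  2*X**2 ↦ 2·16·1·1 = 32
  X*Y ↦ 1·4·0·1 = 0
  X*Z ↦ 1·4·1·3 = 12
  -3*Y**2 ↦ -3·1·0·1 = 0
  Y*Z ↦ 1·1·0·3 = 0
  2*Z**2 ↦ 2·1·1·9 = 18
Sum: F(4, 0, 3) = (32) + (0) + (12) + (0) + (0) + (18) = 62.
Reducing mod 11: 62 ≡ 7 (mod 11).
Since F(a, b, c) ≡ 7 ≠ 0 (mod 11), P does NOT lie on the curve.


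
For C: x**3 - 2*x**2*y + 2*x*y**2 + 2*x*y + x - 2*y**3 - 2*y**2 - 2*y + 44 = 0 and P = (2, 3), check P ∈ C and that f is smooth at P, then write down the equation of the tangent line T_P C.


Tangent line at P: 13*x - 48*y + 118 = 0.

Step 1: f(2, 3) = 0, so P lies on C.
Step 2: partial derivatives
  f_x(x, y) = 3*x**2 - 4*x*y + 2*y**2 + 2*y + 1, f_y(x, y) = -2*x**2 + 4*x*y + 2*x - 6*y**2 - 4*y - 2.
  f_x(P) = 13, f_y(P) = -48 (gradient nonzero, so P is smooth).
Step 3: tangent line at P: 13·(x − 2) + -48·(y − 3) = 0.
Expanding: 13*x - 48*y + 118 = 0.


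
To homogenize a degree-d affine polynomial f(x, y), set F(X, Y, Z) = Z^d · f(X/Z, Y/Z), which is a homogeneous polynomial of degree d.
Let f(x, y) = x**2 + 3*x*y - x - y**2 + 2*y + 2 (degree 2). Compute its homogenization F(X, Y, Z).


F(X, Y, Z) = X**2 + 3*X*Y - X*Z - Y**2 + 2*Y*Z + 2*Z**2

deg(f) = 2.
Substitute x = X/Z, y = Y/Z into f, then multiply by Z^2.
  monomial 1·x^2·y^0 ↦ 1·X^2·Y^0·Z^0.
  monomial 3·x^1·y^1 ↦ 3·X^1·Y^1·Z^0.
  monomial -1·x^1·y^0 ↦ -1·X^1·Y^0·Z^1.
  monomial -1·x^0·y^2 ↦ -1·X^0·Y^2·Z^0.
  monomial 2·x^0·y^1 ↦ 2·X^0·Y^1·Z^1.
  monomial 2·x^0·y^0 ↦ 2·X^0·Y^0·Z^2.
Collecting: F(X, Y, Z) = X**2 + 3*X*Y - X*Z - Y**2 + 2*Y*Z + 2*Z**2.


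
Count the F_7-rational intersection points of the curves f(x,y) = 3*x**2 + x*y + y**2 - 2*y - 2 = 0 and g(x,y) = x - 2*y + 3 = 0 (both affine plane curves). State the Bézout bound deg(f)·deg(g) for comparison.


Common zeros: ∅; count = 0; Bézout bound = 2.

deg(f) = 2, deg(g) = 1, so Bézout bound = 2.
Scan x ∈ F_7. For each x, list the y ∈ F_7 with f(x, y) ≡ 0 and those with g(x, y) ≡ 0 (mod 7); the common zeros in that column are the intersection.
  x = 0: f ≡ 0 at y ∈ ∅; g ≡ 0 at y ∈ {5}; common: ∅.
  x = 1: f ≡ 0 at y ∈ {3, 5}; g ≡ 0 at y ∈ {2}; common: ∅.
  x = 2: f ≡ 0 at y ∈ {2, 5}; g ≡ 0 at y ∈ {6}; common: ∅.
  x = 3: f ≡ 0 at y ∈ ∅; g ≡ 0 at y ∈ {3}; common: ∅.
  x = 4: f ≡ 0 at y ∈ {1, 4}; g ≡ 0 at y ∈ {0}; common: ∅.
  x = 5: f ≡ 0 at y ∈ {1, 3}; g ≡ 0 at y ∈ {4}; common: ∅.
  x = 6: f ≡ 0 at y ∈ ∅; g ≡ 0 at y ∈ {1}; common: ∅.
Collecting: common zeros = ∅, so the count is 0.
Comparison with the Bézout bound: 0 ≤ 2 = deg(f)·deg(g), as expected for curves with no common component (the affine F_7-count falls short of the bound because intersections may lie at infinity, over extension fields, or carry multiplicity).


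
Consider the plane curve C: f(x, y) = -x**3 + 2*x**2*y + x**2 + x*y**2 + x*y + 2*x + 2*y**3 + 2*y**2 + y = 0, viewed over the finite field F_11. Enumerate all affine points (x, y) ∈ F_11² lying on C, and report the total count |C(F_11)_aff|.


Affine F_11-points: {(0, 0), (1, 1), (2, 0), (2, 9), (3, 5), (4, 7), (5, 2), (5, 4), (5, 7), (6, 7), (8, 9), (8, 10), (9, 9), (10, 0)}; count = 14.

For each of the 121 pairs (x, y) ∈ F_11², evaluate f(x, y) mod 11. Record the zeros.
  x = 0: [0↦0, 1↦5, 2↦4, 3↦9, 4↦10, 5↦8, 6↦4, 7↦10, 8↦5, 9↦1, 10↦10]  zeros at y ∈ {0}
  x = 1: [0↦2, 1↦0, 2↦5, 3↦7, 4↦7, 5↦6, 6↦5, 7↦5, 8↦7, 9↦1, 10↦10]  zeros at y ∈ {1}
  x = 2: [0↦0, 1↦6, 2↦10, 3↦2, 4↦5, 5↦9, 6↦4, 7↦2, 8↦4, 9↦0, 10↦2]  zeros at y ∈ {0, 9}
  x = 3: [0↦10, 1↦6, 2↦2, 3↦10, 4↦9, 5↦0, 6↦6, 7↦6, 8↦1, 9↦3, 10↦2]  zeros at y ∈ {5}
  x = 4: [0↦4, 1↦5, 2↦8, 3↦3, 4↦2, 5↦6, 6↦5, 7↦0, 8↦3, 9↦4, 10↦4]  zeros at y ∈ {7}
  x = 5: [0↦9, 1↦8, 2↦0, 3↦8, 4↦0, 5↦10, 6↦6, 7↦0, 8↦4, 9↦8, 10↦2]  zeros at y ∈ {2, 4, 7}
  x = 6: [0↦8, 1↦9, 2↦5, 3↦8, 4↦8, 5↦6, 6↦3, 7↦0, 8↦9, 9↦9, 10↦1]  zeros at y ∈ {7}
  x = 7: [0↦6, 1↦2, 2↦6, 3↦8, 4↦9, 5↦10, 6↦1, 7↦5, 8↦1, 9↦1, 10↦6]  zeros at y ∈ ∅
  x = 8: [0↦8, 1↦3, 2↦8, 3↦2, 4↦8, 5↦5, 6↦5, 7↦9, 8↦7, 9↦0, 10↦0]  zeros at y ∈ {9, 10}
  x = 9: [0↦8, 1↦6, 2↦5, 3↦6, 4↦10, 5↦7, 6↦9, 7↦6, 8↦10, 9↦0, 10↦10]  zeros at y ∈ {9}
  x = 10: [0↦0, 1↦5, 2↦2, 3↦3, 4↦9, 5↦10, 6↦7, 7↦1, 8↦4, 9↦6, 10↦8]  zeros at y ∈ {0}
Collecting zeros: affine points = {(0, 0), (1, 1), (2, 0), (2, 9), (3, 5), (4, 7), (5, 2), (5, 4), (5, 7), (6, 7), (8, 9), (8, 10), (9, 9), (10, 0)}.
Total count |C(F_11)_aff| = 14.


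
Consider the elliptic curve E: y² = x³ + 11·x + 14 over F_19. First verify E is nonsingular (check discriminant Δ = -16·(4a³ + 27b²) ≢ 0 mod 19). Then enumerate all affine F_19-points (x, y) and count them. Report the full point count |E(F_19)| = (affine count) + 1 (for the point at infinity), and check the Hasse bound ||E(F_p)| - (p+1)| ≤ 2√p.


Affine points = {(1, 8), (1, 11), (2, 5), (2, 14), (3, 6), (3, 13), (5, 2), (5, 17), (6, 7), (6, 12), (7, 4), (7, 15), (8, 5), (8, 14), (9, 5), (9, 14), (13, 6), (13, 13), (14, 9), (14, 10), (15, 1), (15, 18), (16, 7), (16, 12)}; affine count = 24; |E(F_19)| = 25.

Discriminant check: Δ ∝ 4a³ + 27b² = 4·11³ + 27·14² = 4·1331 + 27·196 ≡ 14 (mod 19). Nonzero ⇒ E is nonsingular.
For each x ∈ F_19, compute rhs = x³ + 11·x + 14 mod 19, then count y ∈ F_19 with y² ≡ rhs.
  x = 0: rhs = 14, matching y values: none (0 points).
  x = 1: rhs = 7, matching y values: 8, 11 (2 points).
  x = 2: rhs = 6, matching y values: 5, 14 (2 points).
  x = 3: rhs = 17, matching y values: 6, 13 (2 points).
  x = 4: rhs = 8, matching y values: none (0 points).
  x = 5: rhs = 4, matching y values: 2, 17 (2 points).
  x = 6: rhs = 11, matching y values: 7, 12 (2 points).
  x = 7: rhs = 16, matching y values: 4, 15 (2 points).
  x = 8: rhs = 6, matching y values: 5, 14 (2 points).
  x = 9: rhs = 6, matching y values: 5, 14 (2 points).
  x = 10: rhs = 3, matching y values: none (0 points).
  x = 11: rhs = 3, matching y values: none (0 points).
  x = 12: rhs = 12, matching y values: none (0 points).
  x = 13: rhs = 17, matching y values: 6, 13 (2 points).
  x = 14: rhs = 5, matching y values: 9, 10 (2 points).
  x = 15: rhs = 1, matching y values: 1, 18 (2 points).
  x = 16: rhs = 11, matching y values: 7, 12 (2 points).
  x = 17: rhs = 3, matching y values: none (0 points).
  x = 18: rhs = 2, matching y values: none (0 points).
Total affine count: 24.
Full point count |E(F_19)| = 24 + 1 = 25.
Hasse bound: |25 − (19+1)| = |5| = 5 ≤ 2√19 ≈ 8.7178 ✓.


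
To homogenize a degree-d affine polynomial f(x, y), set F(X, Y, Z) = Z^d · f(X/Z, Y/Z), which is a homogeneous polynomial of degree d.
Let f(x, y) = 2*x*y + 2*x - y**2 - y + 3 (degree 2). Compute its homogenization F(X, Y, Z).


F(X, Y, Z) = 2*X*Y + 2*X*Z - Y**2 - Y*Z + 3*Z**2

deg(f) = 2.
Substitute x = X/Z, y = Y/Z into f, then multiply by Z^2.
  monomial 2·x^1·y^1 ↦ 2·X^1·Y^1·Z^0.
  monomial 2·x^1·y^0 ↦ 2·X^1·Y^0·Z^1.
  monomial -1·x^0·y^2 ↦ -1·X^0·Y^2·Z^0.
  monomial -1·x^0·y^1 ↦ -1·X^0·Y^1·Z^1.
  monomial 3·x^0·y^0 ↦ 3·X^0·Y^0·Z^2.
Collecting: F(X, Y, Z) = 2*X*Y + 2*X*Z - Y**2 - Y*Z + 3*Z**2.


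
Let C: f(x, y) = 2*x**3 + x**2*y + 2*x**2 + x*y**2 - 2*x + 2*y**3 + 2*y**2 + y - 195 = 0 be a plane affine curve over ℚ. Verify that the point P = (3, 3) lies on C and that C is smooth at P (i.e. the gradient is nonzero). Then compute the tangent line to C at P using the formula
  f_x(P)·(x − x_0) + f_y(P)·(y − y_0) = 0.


Tangent line at P: 91*x + 94*y - 555 = 0.

Step 1: f(3, 3) = 0, so P lies on C.
Step 2: partial derivatives
  f_x(x, y) = 6*x**2 + 2*x*y + 4*x + y**2 - 2, f_y(x, y) = x**2 + 2*x*y + 6*y**2 + 4*y + 1.
  f_x(P) = 91, f_y(P) = 94 (gradient nonzero, so P is smooth).
Step 3: tangent line at P: 91·(x − 3) + 94·(y − 3) = 0.
Expanding: 91*x + 94*y - 555 = 0.


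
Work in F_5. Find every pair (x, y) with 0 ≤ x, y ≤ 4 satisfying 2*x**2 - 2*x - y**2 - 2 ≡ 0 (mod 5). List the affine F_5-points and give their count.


Affine F_5-points: {(3, 0)}; count = 1.

For each of the 25 pairs (x, y) ∈ F_5², evaluate f(x, y) mod 5. Record the zeros.
  x = 0: [0↦3, 1↦2, 2↦4, 3↦4, 4↦2]  zeros at y ∈ ∅
  x = 1: [0↦3, 1↦2, 2↦4, 3↦4, 4↦2]  zeros at y ∈ ∅
  x = 2: [0↦2, 1↦1, 2↦3, 3↦3, 4↦1]  zeros at y ∈ ∅
  x = 3: [0↦0, 1↦4, 2↦1, 3↦1, 4↦4]  zeros at y ∈ {0}
  x = 4: [0↦2, 1↦1, 2↦3, 3↦3, 4↦1]  zeros at y ∈ ∅
Collecting zeros: affine points = {(3, 0)}.
Total count |C(F_5)_aff| = 1.


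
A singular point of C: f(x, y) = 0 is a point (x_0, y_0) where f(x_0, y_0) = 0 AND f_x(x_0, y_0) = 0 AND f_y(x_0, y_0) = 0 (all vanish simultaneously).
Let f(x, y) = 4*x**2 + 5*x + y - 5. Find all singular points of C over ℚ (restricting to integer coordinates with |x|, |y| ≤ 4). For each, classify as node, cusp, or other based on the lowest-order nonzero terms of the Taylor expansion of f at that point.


No singular points in the scanned grid; C is smooth there.

Compute partial derivatives:
  f_x = 8*x + 5.
  f_y = 1.
f_y = 1 is a nonzero constant, so f_y never vanishes: no point (x, y) can satisfy f = f_x = f_y = 0. In particular no (x, y) ∈ {−4, ..., 4}² is singular; the curve is smooth.


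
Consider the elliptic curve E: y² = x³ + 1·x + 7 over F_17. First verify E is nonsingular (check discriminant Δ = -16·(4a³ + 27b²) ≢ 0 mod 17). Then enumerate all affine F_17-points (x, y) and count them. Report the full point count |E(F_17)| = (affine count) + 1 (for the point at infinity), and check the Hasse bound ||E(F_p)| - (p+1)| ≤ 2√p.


Affine points = {(1, 3), (1, 14), (2, 0), (5, 1), (5, 16), (6, 5), (6, 12), (7, 0), (8, 0), (12, 8), (12, 9)}; affine count = 11; |E(F_17)| = 12.

Discriminant check: Δ ∝ 4a³ + 27b² = 4·1³ + 27·7² = 4·1 + 27·49 ≡ 1 (mod 17). Nonzero ⇒ E is nonsingular.
For each x ∈ F_17, compute rhs = x³ + 1·x + 7 mod 17, then count y ∈ F_17 with y² ≡ rhs.
  x = 0: rhs = 7, matching y values: none (0 points).
  x = 1: rhs = 9, matching y values: 3, 14 (2 points).
  x = 2: rhs = 0, matching y values: 0 (1 points).
  x = 3: rhs = 3, matching y values: none (0 points).
  x = 4: rhs = 7, matching y values: none (0 points).
  x = 5: rhs = 1, matching y values: 1, 16 (2 points).
  x = 6: rhs = 8, matching y values: 5, 12 (2 points).
  x = 7: rhs = 0, matching y values: 0 (1 points).
  x = 8: rhs = 0, matching y values: 0 (1 points).
  x = 9: rhs = 14, matching y values: none (0 points).
  x = 10: rhs = 14, matching y values: none (0 points).
  x = 11: rhs = 6, matching y values: none (0 points).
  x = 12: rhs = 13, matching y values: 8, 9 (2 points).
  x = 13: rhs = 7, matching y values: none (0 points).
  x = 14: rhs = 11, matching y values: none (0 points).
  x = 15: rhs = 14, matching y values: none (0 points).
  x = 16: rhs = 5, matching y values: none (0 points).
Total affine count: 11.
Full point count |E(F_17)| = 11 + 1 = 12.
Hasse bound: |12 − (17+1)| = |-6| = 6 ≤ 2√17 ≈ 8.2462 ✓.


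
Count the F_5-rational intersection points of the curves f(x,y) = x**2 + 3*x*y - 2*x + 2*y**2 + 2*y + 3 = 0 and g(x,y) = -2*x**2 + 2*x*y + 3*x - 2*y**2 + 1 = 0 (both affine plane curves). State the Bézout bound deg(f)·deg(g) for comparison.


Common zeros: {(1, 3)}; count = 1; Bézout bound = 4.

deg(f) = 2, deg(g) = 2, so Bézout bound = 4.
Scan x ∈ F_5. For each x, list the y ∈ F_5 with f(x, y) ≡ 0 and those with g(x, y) ≡ 0 (mod 5); the common zeros in that column are the intersection.
  x = 0: f ≡ 0 at y ∈ {2}; g ≡ 0 at y ∈ ∅; common: ∅.
  x = 1: f ≡ 0 at y ∈ {2, 3}; g ≡ 0 at y ∈ {3}; common: {3}.
  x = 2: f ≡ 0 at y ∈ {3}; g ≡ 0 at y ∈ ∅; common: ∅.
  x = 3: f ≡ 0 at y ∈ ∅; g ≡ 0 at y ∈ ∅; common: ∅.
  x = 4: f ≡ 0 at y ∈ ∅; g ≡ 0 at y ∈ ∅; common: ∅.
Collecting: common zeros = {(1, 3)}, so the count is 1.
Comparison with the Bézout bound: 1 ≤ 4 = deg(f)·deg(g), as expected for curves with no common component (the affine F_5-count falls short of the bound because intersections may lie at infinity, over extension fields, or carry multiplicity).


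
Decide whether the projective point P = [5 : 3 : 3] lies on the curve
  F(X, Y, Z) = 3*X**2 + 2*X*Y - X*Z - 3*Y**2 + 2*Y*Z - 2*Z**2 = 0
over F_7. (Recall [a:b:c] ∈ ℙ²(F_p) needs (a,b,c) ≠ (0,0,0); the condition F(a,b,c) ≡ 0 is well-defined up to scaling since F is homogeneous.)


F(5,3,3) ≡ 0 (mod 7); P is on the curve.

Evaluate F(5, 3, 3) term-by-term (mod 7).
  3*X**2 ↦ 3·25·1·1 = 75
  2*X*Y ↦ 2·5·3·1 = 30
  -X*Z ↦ -1·5·1·3 = -15
  -3*Y**2 ↦ -3·1·9·1 = -27
  2*Y*Z ↦ 2·1·3·3 = 18
  -2*Z**2 ↦ -2·1·1·9 = -18
Sum: F(5, 3, 3) = (75) + (30) + (-15) + (-27) + (18) + (-18) = 63.
Reducing mod 7: 63 ≡ 0 (mod 7).
Since F(a, b, c) ≡ 0 (mod 7), P lies on the curve.


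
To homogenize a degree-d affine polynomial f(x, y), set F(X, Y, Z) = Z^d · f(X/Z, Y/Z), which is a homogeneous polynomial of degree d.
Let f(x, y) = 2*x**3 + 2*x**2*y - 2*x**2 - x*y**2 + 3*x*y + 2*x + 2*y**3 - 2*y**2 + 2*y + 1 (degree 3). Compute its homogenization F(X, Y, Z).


F(X, Y, Z) = 2*X**3 + 2*X**2*Y - 2*X**2*Z - X*Y**2 + 3*X*Y*Z + 2*X*Z**2 + 2*Y**3 - 2*Y**2*Z + 2*Y*Z**2 + Z**3

deg(f) = 3.
Substitute x = X/Z, y = Y/Z into f, then multiply by Z^3.
  monomial 2·x^3·y^0 ↦ 2·X^3·Y^0·Z^0.
  monomial 2·x^2·y^1 ↦ 2·X^2·Y^1·Z^0.
  monomial -2·x^2·y^0 ↦ -2·X^2·Y^0·Z^1.
  monomial -1·x^1·y^2 ↦ -1·X^1·Y^2·Z^0.
  monomial 3·x^1·y^1 ↦ 3·X^1·Y^1·Z^1.
  monomial 2·x^1·y^0 ↦ 2·X^1·Y^0·Z^2.
  monomial 2·x^0·y^3 ↦ 2·X^0·Y^3·Z^0.
  monomial -2·x^0·y^2 ↦ -2·X^0·Y^2·Z^1.
  monomial 2·x^0·y^1 ↦ 2·X^0·Y^1·Z^2.
  monomial 1·x^0·y^0 ↦ 1·X^0·Y^0·Z^3.
Collecting: F(X, Y, Z) = 2*X**3 + 2*X**2*Y - 2*X**2*Z - X*Y**2 + 3*X*Y*Z + 2*X*Z**2 + 2*Y**3 - 2*Y**2*Z + 2*Y*Z**2 + Z**3.


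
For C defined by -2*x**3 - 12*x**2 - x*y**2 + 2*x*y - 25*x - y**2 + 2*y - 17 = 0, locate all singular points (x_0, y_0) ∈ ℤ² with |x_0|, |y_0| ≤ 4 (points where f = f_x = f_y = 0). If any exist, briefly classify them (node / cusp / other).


Singular points: {(-2, 1)}; classification: cusp.

Compute partial derivatives:
  f_x = -6*x**2 - 24*x - y**2 + 2*y - 25.
  f_y = -2*x*y + 2*x - 2*y + 2.
Scan x_0 ∈ {−4, ..., 4}. For each x_0, f_y(x_0, y) is a polynomial in y; find its integer roots y ∈ {−4, ..., 4}, then test f_x and f at those candidates.
  x = -4: f_y(-4, y) = 6*y - 6; vanishes at y ∈ {1}. (-4, 1): f_x = -24 ≠ 0.
  x = -3: f_y(-3, y) = 4*y - 4; vanishes at y ∈ {1}. (-3, 1): f_x = -6 ≠ 0.
  x = -2: f_y(-2, y) = 2*y - 2; vanishes at y ∈ {1}. (-2, 1): f_x = 0, f = 0 — SINGULAR.
  x = -1: f_y(-1, y) = 0; vanishes at y ∈ {-4, -3, -2, -1, 0, 1, 2, 3, 4}. (-1, -4): f_x = -31 ≠ 0; (-1, -3): f_x = -22 ≠ 0; (-1, -2): f_x = -15 ≠ 0; (-1, -1): f_x = -10 ≠ 0; (-1, 0): f_x = -7 ≠ 0; (-1, 1): f_x = -6 ≠ 0; (-1, 2): f_x = -7 ≠ 0; (-1, 3): f_x = -10 ≠ 0; (-1, 4): f_x = -15 ≠ 0.
  x = 0: f_y(0, y) = 2 - 2*y; vanishes at y ∈ {1}. (0, 1): f_x = -24 ≠ 0.
  x = 1: f_y(1, y) = 4 - 4*y; vanishes at y ∈ {1}. (1, 1): f_x = -54 ≠ 0.
  x = 2: f_y(2, y) = 6 - 6*y; vanishes at y ∈ {1}. (2, 1): f_x = -96 ≠ 0.
  x = 3: f_y(3, y) = 8 - 8*y; vanishes at y ∈ {1}. (3, 1): f_x = -150 ≠ 0.
  x = 4: f_y(4, y) = 10 - 10*y; vanishes at y ∈ {1}. (4, 1): f_x = -216 ≠ 0.
Only singular point on the grid: (-2, 1).
Classify: substitute x = -2 + u, y = 1 + v and expand: f = -2*u**3 - u*v**2 + v**2.
No constant or linear terms (consistent with a singular point). Quadratic part: v**2. Cubic part: -2*u**3 - u*v**2.
The quadratic part v**2 is a perfect square, so there is a single (double) tangent line v = 0, i.e. y = 1. Restricting the cubic part to that line (v = 0) leaves -2*u**3 ≠ 0, so f is not divisible by v and the branch is v² ≈ 2*u**3 to lowest order — this is a cusp.
Classification: cusp.


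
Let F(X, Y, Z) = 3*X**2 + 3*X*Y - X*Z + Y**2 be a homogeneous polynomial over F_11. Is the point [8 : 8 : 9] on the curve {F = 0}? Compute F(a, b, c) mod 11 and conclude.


F(8,8,9) ≡ 2 (mod 11); P is NOT on the curve.

Evaluate F(8, 8, 9) term-by-term (mod 11).
  3*X**2 ↦ 3·64·1·1 = 192
  3*X*Y ↦ 3·8·8·1 = 192
  -X*Z ↦ -1·8·1·9 = -72
  Y**2 ↦ 1·1·64·1 = 64
Sum: F(8, 8, 9) = (192) + (192) + (-72) + (64) = 376.
Reducing mod 11: 376 ≡ 2 (mod 11).
Since F(a, b, c) ≡ 2 ≠ 0 (mod 11), P does NOT lie on the curve.


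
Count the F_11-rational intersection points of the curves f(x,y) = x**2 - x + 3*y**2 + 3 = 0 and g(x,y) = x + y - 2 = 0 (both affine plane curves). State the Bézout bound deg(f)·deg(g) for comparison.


Common zeros: ∅; count = 0; Bézout bound = 2.

deg(f) = 2, deg(g) = 1, so Bézout bound = 2.
Scan x ∈ F_11. For each x, list the y ∈ F_11 with f(x, y) ≡ 0 and those with g(x, y) ≡ 0 (mod 11); the common zeros in that column are the intersection.
  x = 0: f ≡ 0 at y ∈ ∅; g ≡ 0 at y ∈ {2}; common: ∅.
  x = 1: f ≡ 0 at y ∈ ∅; g ≡ 0 at y ∈ {1}; common: ∅.
  x = 2: f ≡ 0 at y ∈ ∅; g ≡ 0 at y ∈ {0}; common: ∅.
  x = 3: f ≡ 0 at y ∈ ∅; g ≡ 0 at y ∈ {10}; common: ∅.
  x = 4: f ≡ 0 at y ∈ ∅; g ≡ 0 at y ∈ {9}; common: ∅.
  x = 5: f ≡ 0 at y ∈ ∅; g ≡ 0 at y ∈ {8}; common: ∅.
  x = 6: f ≡ 0 at y ∈ {0}; g ≡ 0 at y ∈ {7}; common: ∅.
  x = 7: f ≡ 0 at y ∈ ∅; g ≡ 0 at y ∈ {6}; common: ∅.
  x = 8: f ≡ 0 at y ∈ ∅; g ≡ 0 at y ∈ {5}; common: ∅.
  x = 9: f ≡ 0 at y ∈ ∅; g ≡ 0 at y ∈ {4}; common: ∅.
  x = 10: f ≡ 0 at y ∈ ∅; g ≡ 0 at y ∈ {3}; common: ∅.
Collecting: common zeros = ∅, so the count is 0.
Comparison with the Bézout bound: 0 ≤ 2 = deg(f)·deg(g), as expected for curves with no common component (the affine F_11-count falls short of the bound because intersections may lie at infinity, over extension fields, or carry multiplicity).


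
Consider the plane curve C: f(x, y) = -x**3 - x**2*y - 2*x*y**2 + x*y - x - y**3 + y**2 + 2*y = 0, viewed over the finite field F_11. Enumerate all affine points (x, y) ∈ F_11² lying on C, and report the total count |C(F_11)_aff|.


Affine F_11-points: {(0, 0), (0, 2), (0, 10), (1, 6), (3, 2), (4, 5), (6, 2), (10, 9)}; count = 8.

For each of the 121 pairs (x, y) ∈ F_11², evaluate f(x, y) mod 11. Record the zeros.
  x = 0: [0↦0, 1↦2, 2↦0, 3↦10, 4↦4, 5↦9, 6↦8, 7↦6, 8↦8, 9↦8, 10↦0]  zeros at y ∈ {0, 2, 10}
  x = 1: [0↦9, 1↦9, 2↦1, 3↦1, 4↦3, 5↦1, 6↦0, 7↦5, 8↦10, 9↦9, 10↦7]  zeros at y ∈ {6}
  x = 2: [0↦1, 1↦8, 2↦3, 3↦2, 4↦10, 5↦10, 6↦7, 7↦6, 8↦1, 9↦8, 10↦10]  zeros at y ∈ ∅
  x = 3: [0↦3, 1↦4, 2↦0, 3↦7, 4↦8, 5↦8, 6↦1, 7↦3, 8↦8, 9↦10, 10↦3]  zeros at y ∈ {2}
  x = 4: [0↦9, 1↦2, 2↦8, 3↦10, 4↦2, 5↦0, 6↦9, 7↦1, 8↦3, 9↦9, 10↦2]  zeros at y ∈ {5}
  x = 5: [0↦2, 1↦7, 2↦10, 3↦5, 4↦8, 5↦2, 6↦3, 7↦5, 8↦2, 9↦10, 10↦1]  zeros at y ∈ ∅
  x = 6: [0↦9, 1↦2, 2↦0, 3↦8, 4↦9, 5↦8, 6↦10, 7↦9, 8↦10, 9↦7, 10↦5]  zeros at y ∈ {2}
  x = 7: [0↦2, 1↦3, 2↦5, 3↦2, 4↦10, 5↦1, 6↦2, 7↦7, 8↦10, 9↦5, 10↦8]  zeros at y ∈ ∅
  x = 8: [0↦8, 1↦4, 2↦8, 3↦3, 4↦5, 5↦8, 6↦6, 7↦4, 8↦7, 9↦9, 10↦4]  zeros at y ∈ ∅
  x = 9: [0↦10, 1↦10, 2↦3, 3↦5, 4↦10, 5↦1, 6↦5, 7↦5, 8↦6, 9↦2, 10↦9]  zeros at y ∈ ∅
  x = 10: [0↦2, 1↦4, 2↦6, 3↦2, 4↦8, 5↦7, 6↦4, 7↦4, 8↦1, 9↦0, 10↦6]  zeros at y ∈ {9}
Collecting zeros: affine points = {(0, 0), (0, 2), (0, 10), (1, 6), (3, 2), (4, 5), (6, 2), (10, 9)}.
Total count |C(F_11)_aff| = 8.


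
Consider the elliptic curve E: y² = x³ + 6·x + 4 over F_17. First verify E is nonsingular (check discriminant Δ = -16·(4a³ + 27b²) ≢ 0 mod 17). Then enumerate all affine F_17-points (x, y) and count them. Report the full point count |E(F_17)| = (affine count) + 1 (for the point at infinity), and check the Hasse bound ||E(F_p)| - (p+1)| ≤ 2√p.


Affine points = {(0, 2), (0, 15), (3, 7), (3, 10), (6, 1), (6, 16), (7, 7), (7, 10), (12, 6), (12, 11), (13, 1), (13, 16), (15, 1), (15, 16)}; affine count = 14; |E(F_17)| = 15.

Discriminant check: Δ ∝ 4a³ + 27b² = 4·6³ + 27·4² = 4·216 + 27·16 ≡ 4 (mod 17). Nonzero ⇒ E is nonsingular.
For each x ∈ F_17, compute rhs = x³ + 6·x + 4 mod 17, then count y ∈ F_17 with y² ≡ rhs.
  x = 0: rhs = 4, matching y values: 2, 15 (2 points).
  x = 1: rhs = 11, matching y values: none (0 points).
  x = 2: rhs = 7, matching y values: none (0 points).
  x = 3: rhs = 15, matching y values: 7, 10 (2 points).
  x = 4: rhs = 7, matching y values: none (0 points).
  x = 5: rhs = 6, matching y values: none (0 points).
  x = 6: rhs = 1, matching y values: 1, 16 (2 points).
  x = 7: rhs = 15, matching y values: 7, 10 (2 points).
  x = 8: rhs = 3, matching y values: none (0 points).
  x = 9: rhs = 5, matching y values: none (0 points).
  x = 10: rhs = 10, matching y values: none (0 points).
  x = 11: rhs = 7, matching y values: none (0 points).
  x = 12: rhs = 2, matching y values: 6, 11 (2 points).
  x = 13: rhs = 1, matching y values: 1, 16 (2 points).
  x = 14: rhs = 10, matching y values: none (0 points).
  x = 15: rhs = 1, matching y values: 1, 16 (2 points).
  x = 16: rhs = 14, matching y values: none (0 points).
Total affine count: 14.
Full point count |E(F_17)| = 14 + 1 = 15.
Hasse bound: |15 − (17+1)| = |-3| = 3 ≤ 2√17 ≈ 8.2462 ✓.


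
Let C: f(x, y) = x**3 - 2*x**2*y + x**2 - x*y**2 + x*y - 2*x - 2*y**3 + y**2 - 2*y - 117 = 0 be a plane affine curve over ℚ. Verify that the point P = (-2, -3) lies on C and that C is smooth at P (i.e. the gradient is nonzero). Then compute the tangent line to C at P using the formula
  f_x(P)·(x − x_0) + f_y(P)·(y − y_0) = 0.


Tangent line at P: -30*x - 84*y - 312 = 0.

Step 1: f(-2, -3) = 0, so P lies on C.
Step 2: partial derivatives
  f_x(x, y) = 3*x**2 - 4*x*y + 2*x - y**2 + y - 2, f_y(x, y) = -2*x**2 - 2*x*y + x - 6*y**2 + 2*y - 2.
  f_x(P) = -30, f_y(P) = -84 (gradient nonzero, so P is smooth).
Step 3: tangent line at P: -30·(x − -2) + -84·(y − -3) = 0.
Expanding: -30*x - 84*y - 312 = 0.


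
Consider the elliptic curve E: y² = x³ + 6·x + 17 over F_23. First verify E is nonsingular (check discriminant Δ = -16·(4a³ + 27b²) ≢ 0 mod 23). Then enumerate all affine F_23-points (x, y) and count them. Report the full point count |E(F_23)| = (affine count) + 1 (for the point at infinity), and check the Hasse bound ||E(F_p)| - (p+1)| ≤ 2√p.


Affine points = {(1, 1), (1, 22), (3, 4), (3, 19), (4, 6), (4, 17), (6, 4), (6, 19), (8, 5), (8, 18), (9, 8), (9, 15), (12, 0), (14, 4), (14, 19), (15, 3), (15, 20), (16, 0), (17, 8), (17, 15), (18, 0), (20, 8), (20, 15)}; affine count = 23; |E(F_23)| = 24.

Discriminant check: Δ ∝ 4a³ + 27b² = 4·6³ + 27·17² = 4·216 + 27·289 ≡ 19 (mod 23). Nonzero ⇒ E is nonsingular.
For each x ∈ F_23, compute rhs = x³ + 6·x + 17 mod 23, then count y ∈ F_23 with y² ≡ rhs.
  x = 0: rhs = 17, matching y values: none (0 points).
  x = 1: rhs = 1, matching y values: 1, 22 (2 points).
  x = 2: rhs = 14, matching y values: none (0 points).
  x = 3: rhs = 16, matching y values: 4, 19 (2 points).
  x = 4: rhs = 13, matching y values: 6, 17 (2 points).
  x = 5: rhs = 11, matching y values: none (0 points).
  x = 6: rhs = 16, matching y values: 4, 19 (2 points).
  x = 7: rhs = 11, matching y values: none (0 points).
  x = 8: rhs = 2, matching y values: 5, 18 (2 points).
  x = 9: rhs = 18, matching y values: 8, 15 (2 points).
  x = 10: rhs = 19, matching y values: none (0 points).
  x = 11: rhs = 11, matching y values: none (0 points).
  x = 12: rhs = 0, matching y values: 0 (1 points).
  x = 13: rhs = 15, matching y values: none (0 points).
  x = 14: rhs = 16, matching y values: 4, 19 (2 points).
  x = 15: rhs = 9, matching y values: 3, 20 (2 points).
  x = 16: rhs = 0, matching y values: 0 (1 points).
  x = 17: rhs = 18, matching y values: 8, 15 (2 points).
  x = 18: rhs = 0, matching y values: 0 (1 points).
  x = 19: rhs = 21, matching y values: none (0 points).
  x = 20: rhs = 18, matching y values: 8, 15 (2 points).
  x = 21: rhs = 20, matching y values: none (0 points).
  x = 22: rhs = 10, matching y values: none (0 points).
Total affine count: 23.
Full point count |E(F_23)| = 23 + 1 = 24.
Hasse bound: |24 − (23+1)| = |0| = 0 ≤ 2√23 ≈ 9.5917 ✓.


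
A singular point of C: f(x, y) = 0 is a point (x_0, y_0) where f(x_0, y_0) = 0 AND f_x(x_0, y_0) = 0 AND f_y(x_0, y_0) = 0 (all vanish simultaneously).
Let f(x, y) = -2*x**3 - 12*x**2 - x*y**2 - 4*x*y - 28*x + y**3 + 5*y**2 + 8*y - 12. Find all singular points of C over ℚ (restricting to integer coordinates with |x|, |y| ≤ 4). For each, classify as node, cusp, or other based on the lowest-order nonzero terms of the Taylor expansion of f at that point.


Singular points: {(-2, -2)}; classification: cusp.

Compute partial derivatives:
  f_x = -6*x**2 - 24*x - y**2 - 4*y - 28.
  f_y = -2*x*y - 4*x + 3*y**2 + 10*y + 8.
Scan x_0 ∈ {−4, ..., 4}. For each x_0, f_y(x_0, y) is a polynomial in y; find its integer roots y ∈ {−4, ..., 4}, then test f_x and f at those candidates.
  x = -4: f_y(-4, y) = 3*y**2 + 18*y + 24; vanishes at y ∈ {-4, -2}. (-4, -4): f_x = -28 ≠ 0; (-4, -2): f_x = -24 ≠ 0.
  x = -3: f_y(-3, y) = 3*y**2 + 16*y + 20; vanishes at y ∈ {-2}. (-3, -2): f_x = -6 ≠ 0.
  x = -2: f_y(-2, y) = 3*y**2 + 14*y + 16; vanishes at y ∈ {-2}. (-2, -2): f_x = 0, f = 0 — SINGULAR.
  x = -1: f_y(-1, y) = 3*y**2 + 12*y + 12; vanishes at y ∈ {-2}. (-1, -2): f_x = -6 ≠ 0.
  x = 0: f_y(0, y) = 3*y**2 + 10*y + 8; vanishes at y ∈ {-2}. (0, -2): f_x = -24 ≠ 0.
  x = 1: f_y(1, y) = 3*y**2 + 8*y + 4; vanishes at y ∈ {-2}. (1, -2): f_x = -54 ≠ 0.
  x = 2: f_y(2, y) = 3*y**2 + 6*y; vanishes at y ∈ {-2, 0}. (2, -2): f_x = -96 ≠ 0; (2, 0): f_x = -100 ≠ 0.
  x = 3: f_y(3, y) = 3*y**2 + 4*y - 4; vanishes at y ∈ {-2}. (3, -2): f_x = -150 ≠ 0.
  x = 4: f_y(4, y) = 3*y**2 + 2*y - 8; vanishes at y ∈ {-2}. (4, -2): f_x = -216 ≠ 0.
Only singular point on the grid: (-2, -2).
Classify: substitute x = -2 + u, y = -2 + v and expand: f = -2*u**3 - u*v**2 + v**3 + v**2.
No constant or linear terms (consistent with a singular point). Quadratic part: v**2. Cubic part: -2*u**3 - u*v**2 + v**3.
The quadratic part v**2 is a perfect square, so there is a single (double) tangent line v = 0, i.e. y = -2. Restricting the cubic part to that line (v = 0) leaves -2*u**3 ≠ 0, so f is not divisible by v and the branch is v² ≈ 2*u**3 to lowest order — this is a cusp.
Classification: cusp.


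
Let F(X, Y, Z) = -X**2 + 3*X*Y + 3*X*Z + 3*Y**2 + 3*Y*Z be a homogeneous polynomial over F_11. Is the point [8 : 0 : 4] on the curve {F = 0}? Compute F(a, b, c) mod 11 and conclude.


F(8,0,4) ≡ 10 (mod 11); P is NOT on the curve.

Evaluate F(8, 0, 4) term-by-term (mod 11).
  -X**2 ↦ -1·64·1·1 = -64
  3*X*Y ↦ 3·8·0·1 = 0
  3*X*Z ↦ 3·8·1·4 = 96
  3*Y**2 ↦ 3·1·0·1 = 0
  3*Y*Z ↦ 3·1·0·4 = 0
Sum: F(8, 0, 4) = (-64) + (0) + (96) + (0) + (0) = 32.
Reducing mod 11: 32 ≡ 10 (mod 11).
Since F(a, b, c) ≡ 10 ≠ 0 (mod 11), P does NOT lie on the curve.


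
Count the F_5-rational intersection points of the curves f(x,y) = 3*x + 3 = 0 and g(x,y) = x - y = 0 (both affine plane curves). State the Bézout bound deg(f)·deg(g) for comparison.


Common zeros: {(4, 4)}; count = 1; Bézout bound = 1.

deg(f) = 1, deg(g) = 1, so Bézout bound = 1.
Scan x ∈ F_5. For each x, list the y ∈ F_5 with f(x, y) ≡ 0 and those with g(x, y) ≡ 0 (mod 5); the common zeros in that column are the intersection.
  x = 0: f ≡ 0 at y ∈ ∅; g ≡ 0 at y ∈ {0}; common: ∅.
  x = 1: f ≡ 0 at y ∈ ∅; g ≡ 0 at y ∈ {1}; common: ∅.
  x = 2: f ≡ 0 at y ∈ ∅; g ≡ 0 at y ∈ {2}; common: ∅.
  x = 3: f ≡ 0 at y ∈ ∅; g ≡ 0 at y ∈ {3}; common: ∅.
  x = 4: f ≡ 0 at y ∈ {0, 1, 2, 3, 4}; g ≡ 0 at y ∈ {4}; common: {4}.
Collecting: common zeros = {(4, 4)}, so the count is 1.
Comparison with the Bézout bound: 1 ≤ 1 = deg(f)·deg(g), as expected for curves with no common component (the bound is attained).


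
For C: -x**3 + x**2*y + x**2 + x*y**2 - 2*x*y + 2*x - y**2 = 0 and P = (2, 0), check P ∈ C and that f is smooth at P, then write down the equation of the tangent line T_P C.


Tangent line at P: 12 - 6*x = 0.

Step 1: f(2, 0) = 0, so P lies on C.
Step 2: partial derivatives
  f_x(x, y) = -3*x**2 + 2*x*y + 2*x + y**2 - 2*y + 2, f_y(x, y) = x**2 + 2*x*y - 2*x - 2*y.
  f_x(P) = -6, f_y(P) = 0 (gradient nonzero, so P is smooth).
Step 3: tangent line at P: -6·(x − 2) + 0·(y − 0) = 0.
Expanding: 12 - 6*x = 0.


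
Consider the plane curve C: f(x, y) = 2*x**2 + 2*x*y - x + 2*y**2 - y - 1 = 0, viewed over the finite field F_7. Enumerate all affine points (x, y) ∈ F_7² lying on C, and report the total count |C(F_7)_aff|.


Affine F_7-points: {(0, 1), (0, 3), (1, 0), (1, 3), (2, 4), (2, 5), (3, 0), (3, 1), (4, 2), (4, 5), (5, 2), (5, 4), (6, 6)}; count = 13.

For each of the 49 pairs (x, y) ∈ F_7², evaluate f(x, y) mod 7. Record the zeros.
  x = 0: [0↦6, 1↦0, 2↦5, 3↦0, 4↦6, 5↦2, 6↦2]  zeros at y ∈ {1, 3}
  x = 1: [0↦0, 1↦3, 2↦3, 3↦0, 4↦1, 5↦6, 6↦1]  zeros at y ∈ {0, 3}
  x = 2: [0↦5, 1↦3, 2↦5, 3↦4, 4↦0, 5↦0, 6↦4]  zeros at y ∈ {4, 5}
  x = 3: [0↦0, 1↦0, 2↦4, 3↦5, 4↦3, 5↦5, 6↦4]  zeros at y ∈ {0, 1}
  x = 4: [0↦6, 1↦1, 2↦0, 3↦3, 4↦3, 5↦0, 6↦1]  zeros at y ∈ {2, 5}
  x = 5: [0↦2, 1↦6, 2↦0, 3↦5, 4↦0, 5↦6, 6↦2]  zeros at y ∈ {2, 4}
  x = 6: [0↦2, 1↦1, 2↦4, 3↦4, 4↦1, 5↦2, 6↦0]  zeros at y ∈ {6}
Collecting zeros: affine points = {(0, 1), (0, 3), (1, 0), (1, 3), (2, 4), (2, 5), (3, 0), (3, 1), (4, 2), (4, 5), (5, 2), (5, 4), (6, 6)}.
Total count |C(F_7)_aff| = 13.


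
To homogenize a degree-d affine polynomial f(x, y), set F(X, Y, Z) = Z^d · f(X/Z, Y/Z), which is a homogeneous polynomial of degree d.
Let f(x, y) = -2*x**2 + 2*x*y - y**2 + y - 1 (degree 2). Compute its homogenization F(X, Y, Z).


F(X, Y, Z) = -2*X**2 + 2*X*Y - Y**2 + Y*Z - Z**2

deg(f) = 2.
Substitute x = X/Z, y = Y/Z into f, then multiply by Z^2.
  monomial -2·x^2·y^0 ↦ -2·X^2·Y^0·Z^0.
  monomial 2·x^1·y^1 ↦ 2·X^1·Y^1·Z^0.
  monomial -1·x^0·y^2 ↦ -1·X^0·Y^2·Z^0.
  monomial 1·x^0·y^1 ↦ 1·X^0·Y^1·Z^1.
  monomial -1·x^0·y^0 ↦ -1·X^0·Y^0·Z^2.
Collecting: F(X, Y, Z) = -2*X**2 + 2*X*Y - Y**2 + Y*Z - Z**2.


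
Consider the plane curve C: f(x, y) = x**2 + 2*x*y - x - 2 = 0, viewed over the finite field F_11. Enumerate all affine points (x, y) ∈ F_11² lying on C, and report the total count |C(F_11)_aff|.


Affine F_11-points: {(1, 1), (2, 0), (3, 3), (4, 7), (5, 7), (6, 5), (7, 5), (8, 9), (9, 1), (10, 0)}; count = 10.

For each of the 121 pairs (x, y) ∈ F_11², evaluate f(x, y) mod 11. Record the zeros.
  x = 0: [0↦9, 1↦9, 2↦9, 3↦9, 4↦9, 5↦9, 6↦9, 7↦9, 8↦9, 9↦9, 10↦9]  zeros at y ∈ ∅
  x = 1: [0↦9, 1↦0, 2↦2, 3↦4, 4↦6, 5↦8, 6↦10, 7↦1, 8↦3, 9↦5, 10↦7]  zeros at y ∈ {1}
  x = 2: [0↦0, 1↦4, 2↦8, 3↦1, 4↦5, 5↦9, 6↦2, 7↦6, 8↦10, 9↦3, 10↦7]  zeros at y ∈ {0}
  x = 3: [0↦4, 1↦10, 2↦5, 3↦0, 4↦6, 5↦1, 6↦7, 7↦2, 8↦8, 9↦3, 10↦9]  zeros at y ∈ {3}
  x = 4: [0↦10, 1↦7, 2↦4, 3↦1, 4↦9, 5↦6, 6↦3, 7↦0, 8↦8, 9↦5, 10↦2]  zeros at y ∈ {7}
  x = 5: [0↦7, 1↦6, 2↦5, 3↦4, 4↦3, 5↦2, 6↦1, 7↦0, 8↦10, 9↦9, 10↦8]  zeros at y ∈ {7}
  x = 6: [0↦6, 1↦7, 2↦8, 3↦9, 4↦10, 5↦0, 6↦1, 7↦2, 8↦3, 9↦4, 10↦5]  zeros at y ∈ {5}
  x = 7: [0↦7, 1↦10, 2↦2, 3↦5, 4↦8, 5↦0, 6↦3, 7↦6, 8↦9, 9↦1, 10↦4]  zeros at y ∈ {5}
  x = 8: [0↦10, 1↦4, 2↦9, 3↦3, 4↦8, 5↦2, 6↦7, 7↦1, 8↦6, 9↦0, 10↦5]  zeros at y ∈ {9}
  x = 9: [0↦4, 1↦0, 2↦7, 3↦3, 4↦10, 5↦6, 6↦2, 7↦9, 8↦5, 9↦1, 10↦8]  zeros at y ∈ {1}
  x = 10: [0↦0, 1↦9, 2↦7, 3↦5, 4↦3, 5↦1, 6↦10, 7↦8, 8↦6, 9↦4, 10↦2]  zeros at y ∈ {0}
Collecting zeros: affine points = {(1, 1), (2, 0), (3, 3), (4, 7), (5, 7), (6, 5), (7, 5), (8, 9), (9, 1), (10, 0)}.
Total count |C(F_11)_aff| = 10.


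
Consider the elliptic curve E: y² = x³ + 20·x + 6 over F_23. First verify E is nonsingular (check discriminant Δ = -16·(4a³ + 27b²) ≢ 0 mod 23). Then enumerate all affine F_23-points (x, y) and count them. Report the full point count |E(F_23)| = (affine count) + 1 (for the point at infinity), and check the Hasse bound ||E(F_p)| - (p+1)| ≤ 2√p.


Affine points = {(0, 11), (0, 12), (1, 2), (1, 21), (2, 10), (2, 13), (3, 1), (3, 22), (4, 9), (4, 14), (5, 1), (5, 22), (7, 11), (7, 12), (9, 8), (9, 15), (11, 4), (11, 19), (13, 5), (13, 18), (15, 1), (15, 22), (16, 11), (16, 12), (19, 0), (21, 2), (21, 21), (22, 10), (22, 13)}; affine count = 29; |E(F_23)| = 30.

Discriminant check: Δ ∝ 4a³ + 27b² = 4·20³ + 27·6² = 4·8000 + 27·36 ≡ 13 (mod 23). Nonzero ⇒ E is nonsingular.
For each x ∈ F_23, compute rhs = x³ + 20·x + 6 mod 23, then count y ∈ F_23 with y² ≡ rhs.
  x = 0: rhs = 6, matching y values: 11, 12 (2 points).
  x = 1: rhs = 4, matching y values: 2, 21 (2 points).
  x = 2: rhs = 8, matching y values: 10, 13 (2 points).
  x = 3: rhs = 1, matching y values: 1, 22 (2 points).
  x = 4: rhs = 12, matching y values: 9, 14 (2 points).
  x = 5: rhs = 1, matching y values: 1, 22 (2 points).
  x = 6: rhs = 20, matching y values: none (0 points).
  x = 7: rhs = 6, matching y values: 11, 12 (2 points).
  x = 8: rhs = 11, matching y values: none (0 points).
  x = 9: rhs = 18, matching y values: 8, 15 (2 points).
  x = 10: rhs = 10, matching y values: none (0 points).
  x = 11: rhs = 16, matching y values: 4, 19 (2 points).
  x = 12: rhs = 19, matching y values: none (0 points).
  x = 13: rhs = 2, matching y values: 5, 18 (2 points).
  x = 14: rhs = 17, matching y values: none (0 points).
  x = 15: rhs = 1, matching y values: 1, 22 (2 points).
  x = 16: rhs = 6, matching y values: 11, 12 (2 points).
  x = 17: rhs = 15, matching y values: none (0 points).
  x = 18: rhs = 11, matching y values: none (0 points).
  x = 19: rhs = 0, matching y values: 0 (1 points).
  x = 20: rhs = 11, matching y values: none (0 points).
  x = 21: rhs = 4, matching y values: 2, 21 (2 points).
  x = 22: rhs = 8, matching y values: 10, 13 (2 points).
Total affine count: 29.
Full point count |E(F_23)| = 29 + 1 = 30.
Hasse bound: |30 − (23+1)| = |6| = 6 ≤ 2√23 ≈ 9.5917 ✓.
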